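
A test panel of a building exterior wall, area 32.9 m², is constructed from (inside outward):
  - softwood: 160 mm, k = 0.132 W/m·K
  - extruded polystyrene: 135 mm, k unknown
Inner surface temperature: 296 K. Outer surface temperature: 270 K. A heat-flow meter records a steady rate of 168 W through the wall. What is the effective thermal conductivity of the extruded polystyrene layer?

k ≈ 0.0348 W/(m·K)

Model the wall as resistances in series:
R_softwood = L/(kA) = 0.16/(0.132×32.9) = 0.03684 K/W
Sum of known resistances R_other = 0.03684 K/W
Total R = ΔT/Q = 26/168 = 0.1548 K/W
R_extruded polystyrene = R_total − R_other = 0.1179 K/W
k = L/(R·A) = 0.135/(0.1179×32.9)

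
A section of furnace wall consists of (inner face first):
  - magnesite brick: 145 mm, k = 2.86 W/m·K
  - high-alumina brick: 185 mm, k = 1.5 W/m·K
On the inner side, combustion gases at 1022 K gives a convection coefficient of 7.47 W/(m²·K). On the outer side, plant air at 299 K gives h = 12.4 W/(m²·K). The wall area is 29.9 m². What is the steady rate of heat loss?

Q ≈ 55600 W

Series thermal resistances:
R_inner film = 1/(h_i·A) = 1/(7.47×29.9) = 0.004477 K/W
R_magnesite brick = L/(kA) = 0.145/(2.86×29.9) = 0.001696 K/W
R_high-alumina brick = L/(kA) = 0.185/(1.5×29.9) = 0.004125 K/W
R_outer film = 1/(h_o·A) = 1/(12.4×29.9) = 0.002697 K/W
R_total = 0.01299 K/W
Q = ΔT / R_total = 723 / 0.01299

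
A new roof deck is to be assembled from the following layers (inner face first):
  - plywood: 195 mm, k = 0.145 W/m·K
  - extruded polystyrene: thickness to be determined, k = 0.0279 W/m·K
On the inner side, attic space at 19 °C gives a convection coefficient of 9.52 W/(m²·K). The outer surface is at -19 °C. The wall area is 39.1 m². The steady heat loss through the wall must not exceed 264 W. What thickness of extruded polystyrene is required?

L ≈ 117 mm

Using the resistance-network approach (series):
R_inner film = 1/(h_i·A) = 1/(9.52×39.1) = 0.002686 K/W
R_plywood = L/(kA) = 0.195/(0.145×39.1) = 0.03439 K/W
Sum of the known resistances R_other = 0.03708 K/W
Required total resistance R_tot = ΔT/Q_allow = 38/264 = 0.1439 K/W
R_extruded polystyrene = R_tot − R_other = 0.1069 K/W
L = R·k·A = 0.1069×0.0279×39.1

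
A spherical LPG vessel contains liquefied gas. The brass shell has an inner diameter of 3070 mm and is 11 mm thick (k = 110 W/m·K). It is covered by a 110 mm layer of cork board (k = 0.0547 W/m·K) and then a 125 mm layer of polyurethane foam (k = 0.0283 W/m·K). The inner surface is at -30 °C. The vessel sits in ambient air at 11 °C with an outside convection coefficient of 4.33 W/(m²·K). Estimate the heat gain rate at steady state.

Spherical conduction: R = (1/r_in − 1/r_out)/(4πk) per layer; series-sum.
R_brass shell = (1/1.535 − 1/1.546)/(4π×110) = 3.353×10^-6 K/W
R_cork board = (1/1.546 − 1/1.656)/(4π×0.0547) = 0.06251 K/W
R_polyurethane foam = (1/1.656 − 1/1.781)/(4π×0.0283) = 0.1192 K/W
R_outer film = 1/(h·4πr_o²) = 1/(4.33×4π×1.781²) = 0.005794 K/W
R_total = 0.1875 K/W
Q = ΔT/R_total = 41/0.1875

Q ≈ 219 W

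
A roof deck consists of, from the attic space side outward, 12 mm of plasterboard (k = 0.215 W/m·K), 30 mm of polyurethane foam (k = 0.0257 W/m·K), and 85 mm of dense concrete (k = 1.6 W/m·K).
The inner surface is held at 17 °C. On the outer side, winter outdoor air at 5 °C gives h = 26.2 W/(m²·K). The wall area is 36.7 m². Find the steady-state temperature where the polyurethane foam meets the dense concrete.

T ≈ 5.83 °C

Thermal resistances in series:
R_plasterboard = L/(kA) = 0.012/(0.215×36.7) = 0.001521 K/W
R_polyurethane foam = L/(kA) = 0.03/(0.0257×36.7) = 0.03181 K/W
R_dense concrete = L/(kA) = 0.085/(1.6×36.7) = 0.001448 K/W
R_outer film = 1/(h_o·A) = 1/(26.2×36.7) = 0.00104 K/W
R_total = 0.03582 K/W;  Q = ΔT/R_total = 12/0.03582 = 335.1 W
T_interface = T_inner − Q·ΣR(inner→interface) = 17 − 335×0.03333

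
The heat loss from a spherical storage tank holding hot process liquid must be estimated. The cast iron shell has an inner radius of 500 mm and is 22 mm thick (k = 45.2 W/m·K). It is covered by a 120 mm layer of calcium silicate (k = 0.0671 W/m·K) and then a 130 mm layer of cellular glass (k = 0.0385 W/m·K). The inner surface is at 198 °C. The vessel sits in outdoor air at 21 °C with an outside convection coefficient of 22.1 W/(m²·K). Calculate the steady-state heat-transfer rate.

Q ≈ 182 W

For a spherical shell R = (1/r₁ − 1/r₂)/(4πk); film R = 1/(h·4πr²). In series:
R_cast iron shell = (1/0.5 − 1/0.522)/(4π×45.2) = 1.484×10^-4 K/W
R_calcium silicate = (1/0.522 − 1/0.642)/(4π×0.0671) = 0.4247 K/W
R_cellular glass = (1/0.642 − 1/0.772)/(4π×0.0385) = 0.5422 K/W
R_outer film = 1/(h·4πr_o²) = 1/(22.1×4π×0.772²) = 0.006042 K/W
R_total = 0.973 K/W
Q = ΔT/R_total = 177/0.973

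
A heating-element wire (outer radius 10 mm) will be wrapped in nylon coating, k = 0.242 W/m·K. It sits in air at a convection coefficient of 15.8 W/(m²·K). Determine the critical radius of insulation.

For a cylinder r_cr = k/h = 0.242/15.8
r_cr = 15.3 mm; since the bare radius (10 mm) is below r_cr, adding a thin layer of insulation will *increase* heat loss.

r_cr ≈ 15.3 mm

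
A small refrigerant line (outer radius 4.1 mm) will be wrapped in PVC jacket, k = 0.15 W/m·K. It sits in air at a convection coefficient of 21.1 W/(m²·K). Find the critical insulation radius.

For a cylinder r_cr = k/h = 0.15/21.1
r_cr = 7.11 mm; since the bare radius (4.1 mm) is below r_cr, adding a thin layer of insulation will *increase* heat loss.

r_cr ≈ 7.11 mm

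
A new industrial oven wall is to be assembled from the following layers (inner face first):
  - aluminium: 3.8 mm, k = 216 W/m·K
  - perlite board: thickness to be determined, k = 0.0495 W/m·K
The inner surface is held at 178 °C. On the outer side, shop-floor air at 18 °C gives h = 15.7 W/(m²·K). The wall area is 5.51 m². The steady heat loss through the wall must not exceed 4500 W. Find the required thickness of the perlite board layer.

Model the wall as resistances in series:
R_aluminium = L/(kA) = 0.0038/(216×5.51) = 3.193×10^-6 K/W
R_outer film = 1/(h_o·A) = 1/(15.7×5.51) = 0.01156 K/W
Sum of the known resistances R_other = 0.01156 K/W
Required total resistance R_tot = ΔT/Q_allow = 160/4500 = 0.03556 K/W
R_perlite board = R_tot − R_other = 0.02399 K/W
L = R·k·A = 0.02399×0.0495×5.51

L ≈ 6.54 mm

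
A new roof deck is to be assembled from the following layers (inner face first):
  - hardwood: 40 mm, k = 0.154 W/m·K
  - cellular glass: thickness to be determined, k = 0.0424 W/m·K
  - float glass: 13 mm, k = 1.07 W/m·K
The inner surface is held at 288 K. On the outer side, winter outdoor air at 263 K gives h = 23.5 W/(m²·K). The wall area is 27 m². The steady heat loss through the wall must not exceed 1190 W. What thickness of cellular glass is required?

L ≈ 10.7 mm

Treating each layer as a thermal resistance in series:
R_hardwood = L/(kA) = 0.04/(0.154×27) = 0.00962 K/W
R_float glass = L/(kA) = 0.013/(1.07×27) = 4.5×10^-4 K/W
R_outer film = 1/(h_o·A) = 1/(23.5×27) = 0.001576 K/W
Sum of the known resistances R_other = 0.01165 K/W
Required total resistance R_tot = ΔT/Q_allow = 25/1190 = 0.02101 K/W
R_cellular glass = R_tot − R_other = 0.009362 K/W
L = R·k·A = 0.009362×0.0424×27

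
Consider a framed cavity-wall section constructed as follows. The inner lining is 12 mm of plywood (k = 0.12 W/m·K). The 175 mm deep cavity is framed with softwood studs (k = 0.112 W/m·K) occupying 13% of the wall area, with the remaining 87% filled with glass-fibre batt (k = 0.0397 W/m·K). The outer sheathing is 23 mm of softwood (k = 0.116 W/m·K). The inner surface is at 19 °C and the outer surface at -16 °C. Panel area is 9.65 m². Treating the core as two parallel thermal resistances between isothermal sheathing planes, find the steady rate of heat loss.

Sheathing layers in series; stud and cavity paths in parallel between them.
R_inner = 0.012/(0.12×9.65) = 0.01036 K/W
R_stud  = 0.175/(0.112×0.13×9.65) = 1.246 K/W
R_cav   = 0.175/(0.0397×0.87×9.65) = 0.5251 K/W
1/R_core = 1/R_stud + 1/R_cav → R_core = 0.3693 K/W
R_outer = 0.023/(0.116×9.65) = 0.02055 K/W
R_total = 0.4003 K/W
Q = ΔT/R_total = 35/0.4003

Q ≈ 87.4 W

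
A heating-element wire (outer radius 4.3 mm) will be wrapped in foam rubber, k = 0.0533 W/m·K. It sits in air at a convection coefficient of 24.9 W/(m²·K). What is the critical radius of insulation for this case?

For a cylinder r_cr = k/h = 0.0533/24.9
r_cr = 2.14 mm; since the bare radius (4.3 mm) is above r_cr, any added insulation will reduce heat loss.

r_cr ≈ 2.14 mm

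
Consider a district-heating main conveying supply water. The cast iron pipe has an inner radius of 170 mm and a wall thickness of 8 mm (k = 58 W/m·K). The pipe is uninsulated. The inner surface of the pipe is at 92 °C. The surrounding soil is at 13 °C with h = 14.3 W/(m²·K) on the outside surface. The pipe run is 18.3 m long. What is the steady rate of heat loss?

For a radial system each layer contributes R = ln(r_out/r_in)/(2πkL); films add R = 1/(hA).
R_cast iron pipe wall = ln(178/170)/(2π×58×18.3) = 6.895×10^-6 K/W
R_outer film = 1/(h_o·2πr_oL) = 1/(14.3×2π×0.178×18.3) = 0.003417 K/W
R_total = 0.003424 K/W
Q = ΔT/R_total = 79/0.003424

Q ≈ 23100 W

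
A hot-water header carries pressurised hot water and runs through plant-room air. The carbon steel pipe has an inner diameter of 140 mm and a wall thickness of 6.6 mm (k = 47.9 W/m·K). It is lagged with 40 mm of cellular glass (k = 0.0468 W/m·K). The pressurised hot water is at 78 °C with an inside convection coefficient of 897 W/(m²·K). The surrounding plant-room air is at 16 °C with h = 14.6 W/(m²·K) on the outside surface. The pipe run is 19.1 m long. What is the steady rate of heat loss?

Q ≈ 776 W

Per-layer cylindrical resistances, series-summed:
R_inner film = 1/(h_i·2πr₁L) = 1/(897×2π×0.07×19.1) = 1.327×10^-4 K/W
R_carbon steel pipe wall = ln(76.6/70)/(2π×47.9×19.1) = 1.567×10^-5 K/W
R_cellular glass = ln(116.6/76.6)/(2π×0.0468×19.1) = 0.07481 K/W
R_outer film = 1/(h_o·2πr_oL) = 1/(14.6×2π×0.1166×19.1) = 0.004895 K/W
R_total = 0.07985 K/W
Q = ΔT/R_total = 62/0.07985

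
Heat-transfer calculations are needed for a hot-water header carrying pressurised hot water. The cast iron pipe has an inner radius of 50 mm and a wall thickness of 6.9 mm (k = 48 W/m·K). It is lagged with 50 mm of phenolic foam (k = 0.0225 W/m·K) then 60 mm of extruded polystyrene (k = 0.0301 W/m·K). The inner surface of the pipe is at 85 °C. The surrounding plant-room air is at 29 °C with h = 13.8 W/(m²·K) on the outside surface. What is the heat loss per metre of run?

Treating each annulus and film as a series resistance:
R_cast iron pipe wall = ln(56.9/50)/(2π×48×1) = 4.286×10^-4 K/W
R_phenolic foam = ln(106.9/56.9)/(2π×0.0225×1) = 4.461 K/W
R_extruded polystyrene = ln(166.9/106.9)/(2π×0.0301×1) = 2.356 K/W
R_outer film = 1/(h_o·2πr_oL) = 1/(13.8×2π×0.1669×1) = 0.0691 K/W
R_total = 6.886 K/W
Q = ΔT/R_total = 56/6.886

q′ ≈ 8.13 W/m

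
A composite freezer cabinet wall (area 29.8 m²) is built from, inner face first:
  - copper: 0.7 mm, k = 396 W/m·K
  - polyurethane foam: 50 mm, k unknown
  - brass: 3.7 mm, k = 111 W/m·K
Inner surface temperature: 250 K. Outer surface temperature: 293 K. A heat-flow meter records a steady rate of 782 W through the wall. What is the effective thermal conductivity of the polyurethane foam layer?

k ≈ 0.0305 W/(m·K)

Thermal resistances in series:
R_copper = L/(kA) = 0.0007/(396×29.8) = 5.932×10^-8 K/W
R_brass = L/(kA) = 0.0037/(111×29.8) = 1.119×10^-6 K/W
Sum of known resistances R_other = 1.178×10^-6 K/W
Total R = ΔT/Q = 43/782 = 0.05499 K/W
R_polyurethane foam = R_total − R_other = 0.05499 K/W
k = L/(R·A) = 0.05/(0.05499×29.8)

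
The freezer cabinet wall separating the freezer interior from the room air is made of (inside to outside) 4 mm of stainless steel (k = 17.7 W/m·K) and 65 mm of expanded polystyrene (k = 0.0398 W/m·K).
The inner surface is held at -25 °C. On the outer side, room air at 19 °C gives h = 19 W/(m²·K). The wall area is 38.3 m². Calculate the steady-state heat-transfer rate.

Thermal resistances in series:
R_stainless steel = L/(kA) = 0.004/(17.7×38.3) = 5.9×10^-6 K/W
R_expanded polystyrene = L/(kA) = 0.065/(0.0398×38.3) = 0.04264 K/W
R_outer film = 1/(h_o·A) = 1/(19×38.3) = 0.001374 K/W
R_total = 0.04402 K/W
Q = ΔT / R_total = 44 / 0.04402

Q ≈ 1000 W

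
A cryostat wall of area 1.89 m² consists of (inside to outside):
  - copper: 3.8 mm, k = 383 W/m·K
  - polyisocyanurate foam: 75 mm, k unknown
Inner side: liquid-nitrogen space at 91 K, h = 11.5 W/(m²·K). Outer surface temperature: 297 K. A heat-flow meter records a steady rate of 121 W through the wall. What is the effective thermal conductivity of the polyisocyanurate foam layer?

Thermal resistances in series:
R_inner film = 1/(h_i·A) = 1/(11.5×1.89) = 0.04601 K/W
R_copper = L/(kA) = 0.0038/(383×1.89) = 5.25×10^-6 K/W
Sum of known resistances R_other = 0.04601 K/W
Total R = ΔT/Q = 206/121 = 1.702 K/W
R_polyisocyanurate foam = R_total − R_other = 1.656 K/W
k = L/(R·A) = 0.075/(1.656×1.89)

k ≈ 0.024 W/(m·K)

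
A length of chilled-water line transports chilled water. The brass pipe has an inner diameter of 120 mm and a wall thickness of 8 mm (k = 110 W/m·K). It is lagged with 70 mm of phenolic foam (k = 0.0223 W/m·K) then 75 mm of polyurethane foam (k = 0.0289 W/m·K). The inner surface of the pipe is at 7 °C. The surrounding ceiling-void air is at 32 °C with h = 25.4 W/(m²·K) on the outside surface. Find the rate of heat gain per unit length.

q′ ≈ 3.35 W/m

Radial resistances (cylindrical: R_cond = ln(r_o/r_i)/(2πkL), R_conv = 1/(h·2πrL)):
R_brass pipe wall = ln(68/60)/(2π×110×1) = 1.811×10^-4 K/W
R_phenolic foam = ln(138/68)/(2π×0.0223×1) = 5.051 K/W
R_polyurethane foam = ln(213/138)/(2π×0.0289×1) = 2.39 K/W
R_outer film = 1/(h_o·2πr_oL) = 1/(25.4×2π×0.213×1) = 0.02942 K/W
R_total = 7.471 K/W
Q = ΔT/R_total = 25/7.471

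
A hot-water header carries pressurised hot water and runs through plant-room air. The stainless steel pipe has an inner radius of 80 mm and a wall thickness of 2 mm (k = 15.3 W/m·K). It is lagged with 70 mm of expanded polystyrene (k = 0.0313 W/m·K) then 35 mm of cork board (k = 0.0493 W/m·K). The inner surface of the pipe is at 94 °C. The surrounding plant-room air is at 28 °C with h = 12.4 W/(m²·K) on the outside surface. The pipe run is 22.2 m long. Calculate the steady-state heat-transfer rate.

For a radial system each layer contributes R = ln(r_out/r_in)/(2πkL); films add R = 1/(hA).
R_stainless steel pipe wall = ln(82/80)/(2π×15.3×22.2) = 1.157×10^-5 K/W
R_expanded polystyrene = ln(152/82)/(2π×0.0313×22.2) = 0.1414 K/W
R_cork board = ln(187/152)/(2π×0.0493×22.2) = 0.03013 K/W
R_outer film = 1/(h_o·2πr_oL) = 1/(12.4×2π×0.187×22.2) = 0.003092 K/W
R_total = 0.1746 K/W
Q = ΔT/R_total = 66/0.1746

Q ≈ 378 W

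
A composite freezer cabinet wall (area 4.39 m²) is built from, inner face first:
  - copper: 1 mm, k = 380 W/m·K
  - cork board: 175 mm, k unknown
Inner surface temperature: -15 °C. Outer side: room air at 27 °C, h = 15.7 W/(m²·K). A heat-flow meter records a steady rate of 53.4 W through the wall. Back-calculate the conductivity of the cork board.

k ≈ 0.0516 W/(m·K)

Using the resistance-network approach (series):
R_copper = L/(kA) = 0.001/(380×4.39) = 5.994×10^-7 K/W
R_outer film = 1/(h_o·A) = 1/(15.7×4.39) = 0.01451 K/W
Sum of known resistances R_other = 0.01451 K/W
Total R = ΔT/Q = 42/53.4 = 0.7865 K/W
R_cork board = R_total − R_other = 0.772 K/W
k = L/(R·A) = 0.175/(0.772×4.39)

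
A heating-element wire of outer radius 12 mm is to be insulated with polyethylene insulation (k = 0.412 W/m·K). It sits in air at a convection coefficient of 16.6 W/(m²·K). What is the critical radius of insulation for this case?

r_cr ≈ 24.8 mm

For a cylinder r_cr = k/h = 0.412/16.6
r_cr = 24.8 mm; since the bare radius (12 mm) is below r_cr, adding a thin layer of insulation will *increase* heat loss.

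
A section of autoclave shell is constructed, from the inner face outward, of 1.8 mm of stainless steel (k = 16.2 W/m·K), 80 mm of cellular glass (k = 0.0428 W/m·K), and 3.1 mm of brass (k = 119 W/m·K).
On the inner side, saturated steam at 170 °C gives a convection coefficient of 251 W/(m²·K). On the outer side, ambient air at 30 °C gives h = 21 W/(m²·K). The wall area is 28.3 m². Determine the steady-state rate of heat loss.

Q ≈ 2060 W

Using the resistance-network approach (series):
R_inner film = 1/(h_i·A) = 1/(251×28.3) = 1.408×10^-4 K/W
R_stainless steel = L/(kA) = 0.0018/(16.2×28.3) = 3.926×10^-6 K/W
R_cellular glass = L/(kA) = 0.08/(0.0428×28.3) = 0.06605 K/W
R_brass = L/(kA) = 0.0031/(119×28.3) = 9.205×10^-7 K/W
R_outer film = 1/(h_o·A) = 1/(21×28.3) = 0.001683 K/W
R_total = 0.06788 K/W
Q = ΔT / R_total = 140 / 0.06788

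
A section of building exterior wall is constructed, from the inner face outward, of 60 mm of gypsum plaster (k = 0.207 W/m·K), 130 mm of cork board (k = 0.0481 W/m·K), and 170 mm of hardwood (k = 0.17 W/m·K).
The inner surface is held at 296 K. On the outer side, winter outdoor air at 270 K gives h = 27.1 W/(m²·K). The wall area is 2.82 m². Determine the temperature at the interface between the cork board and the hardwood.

T ≈ 277 K

Thermal resistances in series:
R_gypsum plaster = L/(kA) = 0.06/(0.207×2.82) = 0.1028 K/W
R_cork board = L/(kA) = 0.13/(0.0481×2.82) = 0.9584 K/W
R_hardwood = L/(kA) = 0.17/(0.17×2.82) = 0.3546 K/W
R_outer film = 1/(h_o·A) = 1/(27.1×2.82) = 0.01309 K/W
R_total = 1.429 K/W;  Q = ΔT/R_total = 26/1.429 = 18.2 W
T_interface = T_inner − Q·ΣR(inner→interface) = 296 − 18.2×1.061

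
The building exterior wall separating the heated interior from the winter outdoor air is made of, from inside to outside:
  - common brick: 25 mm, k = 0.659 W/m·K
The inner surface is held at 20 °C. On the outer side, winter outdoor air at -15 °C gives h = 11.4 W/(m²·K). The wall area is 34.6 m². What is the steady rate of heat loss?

Q ≈ 9640 W

Model the wall as resistances in series:
R_common brick = L/(kA) = 0.025/(0.659×34.6) = 0.001096 K/W
R_outer film = 1/(h_o·A) = 1/(11.4×34.6) = 0.002535 K/W
R_total = 0.003632 K/W
Q = ΔT / R_total = 35 / 0.003632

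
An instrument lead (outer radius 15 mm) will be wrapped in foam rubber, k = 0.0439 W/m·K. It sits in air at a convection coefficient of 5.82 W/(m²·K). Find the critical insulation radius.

For a cylinder r_cr = k/h = 0.0439/5.82
r_cr = 7.54 mm; since the bare radius (15 mm) is above r_cr, any added insulation will reduce heat loss.

r_cr ≈ 7.54 mm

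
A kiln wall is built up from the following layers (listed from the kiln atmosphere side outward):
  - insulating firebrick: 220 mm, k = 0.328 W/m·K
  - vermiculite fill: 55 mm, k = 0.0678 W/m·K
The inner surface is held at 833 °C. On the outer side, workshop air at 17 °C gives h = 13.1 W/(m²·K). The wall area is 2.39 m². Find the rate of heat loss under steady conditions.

Q ≈ 1250 W

Treating each layer as a thermal resistance in series:
R_insulating firebrick = L/(kA) = 0.22/(0.328×2.39) = 0.2806 K/W
R_vermiculite fill = L/(kA) = 0.055/(0.0678×2.39) = 0.3394 K/W
R_outer film = 1/(h_o·A) = 1/(13.1×2.39) = 0.03194 K/W
R_total = 0.652 K/W
Q = ΔT / R_total = 816 / 0.652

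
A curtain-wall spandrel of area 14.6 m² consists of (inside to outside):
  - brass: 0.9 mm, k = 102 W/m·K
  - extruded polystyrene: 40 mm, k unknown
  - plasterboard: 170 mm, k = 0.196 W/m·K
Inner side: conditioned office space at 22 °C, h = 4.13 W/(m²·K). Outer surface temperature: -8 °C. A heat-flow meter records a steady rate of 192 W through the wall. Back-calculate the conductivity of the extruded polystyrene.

Using the resistance-network approach (series):
R_inner film = 1/(h_i·A) = 1/(4.13×14.6) = 0.01658 K/W
R_brass = L/(kA) = 0.0009/(102×14.6) = 6.044×10^-7 K/W
R_plasterboard = L/(kA) = 0.17/(0.196×14.6) = 0.05941 K/W
Sum of known resistances R_other = 0.07599 K/W
Total R = ΔT/Q = 30/192 = 0.1562 K/W
R_extruded polystyrene = R_total − R_other = 0.08026 K/W
k = L/(R·A) = 0.04/(0.08026×14.6)

k ≈ 0.0341 W/(m·K)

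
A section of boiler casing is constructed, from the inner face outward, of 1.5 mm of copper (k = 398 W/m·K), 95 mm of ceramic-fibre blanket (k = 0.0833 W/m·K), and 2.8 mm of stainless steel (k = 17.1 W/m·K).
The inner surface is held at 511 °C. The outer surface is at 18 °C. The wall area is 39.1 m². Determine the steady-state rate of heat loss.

Using the resistance-network approach (series):
R_copper = L/(kA) = 0.0015/(398×39.1) = 9.639×10^-8 K/W
R_ceramic-fibre blanket = L/(kA) = 0.095/(0.0833×39.1) = 0.02917 K/W
R_stainless steel = L/(kA) = 0.0028/(17.1×39.1) = 4.188×10^-6 K/W
R_total = 0.02917 K/W
Q = ΔT / R_total = 493 / 0.02917

Q ≈ 16900 W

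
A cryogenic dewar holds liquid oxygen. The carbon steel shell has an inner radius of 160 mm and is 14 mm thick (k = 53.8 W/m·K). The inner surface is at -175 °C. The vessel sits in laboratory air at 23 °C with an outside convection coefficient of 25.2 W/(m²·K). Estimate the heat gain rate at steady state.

Q ≈ 1880 W

Spherical conduction: R = (1/r_in − 1/r_out)/(4πk) per layer; series-sum.
R_carbon steel shell = (1/0.16 − 1/0.174)/(4π×53.8) = 7.438×10^-4 K/W
R_outer film = 1/(h·4πr_o²) = 1/(25.2×4π×0.174²) = 0.1043 K/W
R_total = 0.105 K/W
Q = ΔT/R_total = 198/0.105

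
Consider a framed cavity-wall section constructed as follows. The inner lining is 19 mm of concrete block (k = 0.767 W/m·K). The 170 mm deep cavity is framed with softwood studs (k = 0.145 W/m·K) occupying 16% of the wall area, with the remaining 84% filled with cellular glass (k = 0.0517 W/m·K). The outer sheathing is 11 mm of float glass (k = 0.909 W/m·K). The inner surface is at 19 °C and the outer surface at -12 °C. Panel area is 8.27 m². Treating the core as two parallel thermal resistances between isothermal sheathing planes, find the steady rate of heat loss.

Sheathing layers in series; stud and cavity paths in parallel between them.
R_inner = 0.019/(0.767×8.27) = 0.002995 K/W
R_stud  = 0.17/(0.145×0.16×8.27) = 0.886 K/W
R_cav   = 0.17/(0.0517×0.84×8.27) = 0.4733 K/W
1/R_core = 1/R_stud + 1/R_cav → R_core = 0.3085 K/W
R_outer = 0.011/(0.909×8.27) = 0.001463 K/W
R_total = 0.313 K/W
Q = ΔT/R_total = 31/0.313

Q ≈ 99 W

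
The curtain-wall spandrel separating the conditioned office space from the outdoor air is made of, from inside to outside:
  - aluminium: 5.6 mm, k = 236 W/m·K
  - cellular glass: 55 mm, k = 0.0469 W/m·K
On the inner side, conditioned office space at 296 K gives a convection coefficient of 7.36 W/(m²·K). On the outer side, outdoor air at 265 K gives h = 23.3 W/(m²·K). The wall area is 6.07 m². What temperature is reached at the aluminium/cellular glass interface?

T ≈ 293 K

Using the resistance-network approach (series):
R_inner film = 1/(h_i·A) = 1/(7.36×6.07) = 0.02238 K/W
R_aluminium = L/(kA) = 0.0056/(236×6.07) = 3.909×10^-6 K/W
R_cellular glass = L/(kA) = 0.055/(0.0469×6.07) = 0.1932 K/W
R_outer film = 1/(h_o·A) = 1/(23.3×6.07) = 0.007071 K/W
R_total = 0.2227 K/W;  Q = ΔT/R_total = 31/0.2227 = 139.2 W
T_interface = T_inner − Q·ΣR(inner→interface) = 296 − 139×0.02239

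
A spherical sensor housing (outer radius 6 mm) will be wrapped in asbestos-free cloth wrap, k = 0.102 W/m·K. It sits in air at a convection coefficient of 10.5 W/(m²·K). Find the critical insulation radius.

For a sphere r_cr = 2k/h = 2×0.102/10.5
r_cr = 19.4 mm; since the bare radius (6 mm) is below r_cr, adding a thin layer of insulation will *increase* heat loss.

r_cr ≈ 19.4 mm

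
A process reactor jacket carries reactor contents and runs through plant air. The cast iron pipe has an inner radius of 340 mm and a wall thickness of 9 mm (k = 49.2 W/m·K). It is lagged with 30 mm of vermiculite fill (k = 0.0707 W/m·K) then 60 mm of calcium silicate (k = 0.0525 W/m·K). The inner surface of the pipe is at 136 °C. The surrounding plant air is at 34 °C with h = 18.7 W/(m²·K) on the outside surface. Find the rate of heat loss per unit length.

Cylindrical conduction, so R = ln(r₂/r₁)/(2πkL) per layer, in series:
R_cast iron pipe wall = ln(349/340)/(2π×49.2×1) = 8.451×10^-5 K/W
R_vermiculite fill = ln(379/349)/(2π×0.0707×1) = 0.1856 K/W
R_calcium silicate = ln(439/379)/(2π×0.0525×1) = 0.4455 K/W
R_outer film = 1/(h_o·2πr_oL) = 1/(18.7×2π×0.439×1) = 0.01939 K/W
R_total = 0.6506 K/W
Q = ΔT/R_total = 102/0.6506

q′ ≈ 157 W/m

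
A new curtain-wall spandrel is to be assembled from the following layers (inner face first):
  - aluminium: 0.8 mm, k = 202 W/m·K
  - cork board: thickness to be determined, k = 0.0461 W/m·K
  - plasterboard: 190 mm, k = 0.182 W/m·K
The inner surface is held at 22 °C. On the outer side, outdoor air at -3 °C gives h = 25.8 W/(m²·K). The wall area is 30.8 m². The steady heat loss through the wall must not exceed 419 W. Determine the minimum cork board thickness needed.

L ≈ 34.8 mm

Series thermal resistances:
R_aluminium = L/(kA) = 0.0008/(202×30.8) = 1.286×10^-7 K/W
R_plasterboard = L/(kA) = 0.19/(0.182×30.8) = 0.03389 K/W
R_outer film = 1/(h_o·A) = 1/(25.8×30.8) = 0.001258 K/W
Sum of the known resistances R_other = 0.03515 K/W
Required total resistance R_tot = ΔT/Q_allow = 25/419 = 0.05967 K/W
R_cork board = R_tot − R_other = 0.02451 K/W
L = R·k·A = 0.02451×0.0461×30.8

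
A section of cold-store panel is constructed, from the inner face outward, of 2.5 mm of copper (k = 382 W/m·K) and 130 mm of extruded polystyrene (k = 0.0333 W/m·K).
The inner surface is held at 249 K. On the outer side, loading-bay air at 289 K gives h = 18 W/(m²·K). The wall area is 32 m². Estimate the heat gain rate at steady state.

Q ≈ 323 W

Using the resistance-network approach (series):
R_copper = L/(kA) = 0.0025/(382×32) = 2.045×10^-7 K/W
R_extruded polystyrene = L/(kA) = 0.13/(0.0333×32) = 0.122 K/W
R_outer film = 1/(h_o·A) = 1/(18×32) = 0.001736 K/W
R_total = 0.1237 K/W
Q = ΔT / R_total = 40 / 0.1237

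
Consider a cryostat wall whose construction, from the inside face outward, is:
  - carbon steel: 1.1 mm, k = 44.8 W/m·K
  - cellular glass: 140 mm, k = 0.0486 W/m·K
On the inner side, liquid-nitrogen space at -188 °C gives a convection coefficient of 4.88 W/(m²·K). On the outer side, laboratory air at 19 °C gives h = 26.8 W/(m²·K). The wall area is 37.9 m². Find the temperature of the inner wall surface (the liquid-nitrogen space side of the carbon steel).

T ≈ -174 °C

Using the resistance-network approach (series):
R_inner film = 1/(h_i·A) = 1/(4.88×37.9) = 0.005407 K/W
R_carbon steel = L/(kA) = 0.0011/(44.8×37.9) = 6.479×10^-7 K/W
R_cellular glass = L/(kA) = 0.14/(0.0486×37.9) = 0.07601 K/W
R_outer film = 1/(h_o·A) = 1/(26.8×37.9) = 9.845×10^-4 K/W
R_total = 0.0824 K/W;  Q = ΔT/R_total = 207/0.0824 = 2512 W
T_interface = T_inner + Q·ΣR(inner→interface) = -188 + 2510×0.005407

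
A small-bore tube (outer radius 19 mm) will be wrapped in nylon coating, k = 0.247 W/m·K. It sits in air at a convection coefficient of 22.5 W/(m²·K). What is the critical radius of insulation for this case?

For a cylinder r_cr = k/h = 0.247/22.5
r_cr = 11 mm; since the bare radius (19 mm) is above r_cr, any added insulation will reduce heat loss.

r_cr ≈ 11 mm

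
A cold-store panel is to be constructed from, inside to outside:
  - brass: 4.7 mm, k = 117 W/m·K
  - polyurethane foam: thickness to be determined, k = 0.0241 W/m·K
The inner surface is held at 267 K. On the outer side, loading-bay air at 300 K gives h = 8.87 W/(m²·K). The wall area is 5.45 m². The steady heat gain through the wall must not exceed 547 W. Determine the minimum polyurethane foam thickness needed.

Model the wall as resistances in series:
R_brass = L/(kA) = 0.0047/(117×5.45) = 7.371×10^-6 K/W
R_outer film = 1/(h_o·A) = 1/(8.87×5.45) = 0.02069 K/W
Sum of the known resistances R_other = 0.02069 K/W
Required total resistance R_tot = ΔT/Q_allow = 33/547 = 0.06033 K/W
R_polyurethane foam = R_tot − R_other = 0.03964 K/W
L = R·k·A = 0.03964×0.0241×5.45

L ≈ 5.21 mm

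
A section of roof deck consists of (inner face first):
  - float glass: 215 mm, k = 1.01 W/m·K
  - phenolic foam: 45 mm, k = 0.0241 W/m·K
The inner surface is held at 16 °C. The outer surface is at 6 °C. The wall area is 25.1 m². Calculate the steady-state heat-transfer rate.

Q ≈ 121 W

Treating each layer as a thermal resistance in series:
R_float glass = L/(kA) = 0.215/(1.01×25.1) = 0.008481 K/W
R_phenolic foam = L/(kA) = 0.045/(0.0241×25.1) = 0.07439 K/W
R_total = 0.08287 K/W
Q = ΔT / R_total = 10 / 0.08287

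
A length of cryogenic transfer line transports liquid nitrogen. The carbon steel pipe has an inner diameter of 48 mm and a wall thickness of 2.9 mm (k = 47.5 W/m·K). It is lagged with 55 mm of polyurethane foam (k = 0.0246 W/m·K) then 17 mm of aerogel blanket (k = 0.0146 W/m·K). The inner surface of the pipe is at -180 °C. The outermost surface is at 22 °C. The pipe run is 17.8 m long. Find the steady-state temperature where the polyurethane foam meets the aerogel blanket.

Treating each annulus and film as a series resistance:
R_carbon steel pipe wall = ln(26.9/24)/(2π×47.5×17.8) = 2.147×10^-5 K/W
R_polyurethane foam = ln(81.9/26.9)/(2π×0.0246×17.8) = 0.4047 K/W
R_aerogel blanket = ln(98.9/81.9)/(2π×0.0146×17.8) = 0.1155 K/W
R_total = 0.5202 K/W
Q = ΔT/R_total = 202/0.5202
Q = 388 W
T_interface = T_inner + Q·ΣR(inner→interface) = -180 + 388×0.4047

T ≈ -22.9 °C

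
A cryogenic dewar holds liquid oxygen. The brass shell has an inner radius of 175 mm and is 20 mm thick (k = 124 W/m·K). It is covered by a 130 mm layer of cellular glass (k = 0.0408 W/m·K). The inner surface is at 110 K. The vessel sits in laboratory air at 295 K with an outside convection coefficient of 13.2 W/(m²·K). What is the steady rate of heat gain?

Radial (spherical) resistances in series:
R_brass shell = (1/0.175 − 1/0.195)/(4π×124) = 3.761×10^-4 K/W
R_cellular glass = (1/0.195 − 1/0.325)/(4π×0.0408) = 4.001 K/W
R_outer film = 1/(h·4πr_o²) = 1/(13.2×4π×0.325²) = 0.05708 K/W
R_total = 4.058 K/W
Q = ΔT/R_total = 185/4.058

Q ≈ 45.6 W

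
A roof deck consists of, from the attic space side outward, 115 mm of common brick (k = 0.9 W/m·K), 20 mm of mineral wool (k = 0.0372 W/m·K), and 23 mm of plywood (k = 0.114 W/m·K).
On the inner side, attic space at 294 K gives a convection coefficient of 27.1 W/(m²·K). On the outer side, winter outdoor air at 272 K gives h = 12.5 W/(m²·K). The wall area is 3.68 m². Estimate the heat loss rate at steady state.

Q ≈ 82.3 W

Treating each layer as a thermal resistance in series:
R_inner film = 1/(h_i·A) = 1/(27.1×3.68) = 0.01003 K/W
R_common brick = L/(kA) = 0.115/(0.9×3.68) = 0.03472 K/W
R_mineral wool = L/(kA) = 0.02/(0.0372×3.68) = 0.1461 K/W
R_plywood = L/(kA) = 0.023/(0.114×3.68) = 0.05482 K/W
R_outer film = 1/(h_o·A) = 1/(12.5×3.68) = 0.02174 K/W
R_total = 0.2674 K/W
Q = ΔT / R_total = 22 / 0.2674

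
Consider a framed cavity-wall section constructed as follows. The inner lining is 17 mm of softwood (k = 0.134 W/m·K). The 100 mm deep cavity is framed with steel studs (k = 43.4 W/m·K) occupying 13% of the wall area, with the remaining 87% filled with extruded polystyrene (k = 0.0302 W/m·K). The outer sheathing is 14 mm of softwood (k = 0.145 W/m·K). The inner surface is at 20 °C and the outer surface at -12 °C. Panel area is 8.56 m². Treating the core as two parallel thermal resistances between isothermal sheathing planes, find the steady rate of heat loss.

Sheathing layers in series; stud and cavity paths in parallel between them.
R_inner = 0.017/(0.134×8.56) = 0.01482 K/W
R_stud  = 0.1/(43.4×0.13×8.56) = 0.002071 K/W
R_cav   = 0.1/(0.0302×0.87×8.56) = 0.4446 K/W
1/R_core = 1/R_stud + 1/R_cav → R_core = 0.002061 K/W
R_outer = 0.014/(0.145×8.56) = 0.01128 K/W
R_total = 0.02816 K/W
Q = ΔT/R_total = 32/0.02816

Q ≈ 1140 W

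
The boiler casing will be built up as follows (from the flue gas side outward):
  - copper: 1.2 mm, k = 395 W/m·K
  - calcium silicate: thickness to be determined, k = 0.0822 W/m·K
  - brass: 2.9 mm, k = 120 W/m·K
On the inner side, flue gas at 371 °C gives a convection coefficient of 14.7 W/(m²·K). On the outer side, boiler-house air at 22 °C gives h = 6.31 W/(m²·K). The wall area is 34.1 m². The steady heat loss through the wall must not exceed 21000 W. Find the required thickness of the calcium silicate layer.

L ≈ 28 mm

Model the wall as resistances in series:
R_inner film = 1/(h_i·A) = 1/(14.7×34.1) = 0.001995 K/W
R_copper = L/(kA) = 0.0012/(395×34.1) = 8.909×10^-8 K/W
R_brass = L/(kA) = 0.0029/(120×34.1) = 7.087×10^-7 K/W
R_outer film = 1/(h_o·A) = 1/(6.31×34.1) = 0.004647 K/W
Sum of the known resistances R_other = 0.006643 K/W
Required total resistance R_tot = ΔT/Q_allow = 349/21000 = 0.01662 K/W
R_calcium silicate = R_tot − R_other = 0.009976 K/W
L = R·k·A = 0.009976×0.0822×34.1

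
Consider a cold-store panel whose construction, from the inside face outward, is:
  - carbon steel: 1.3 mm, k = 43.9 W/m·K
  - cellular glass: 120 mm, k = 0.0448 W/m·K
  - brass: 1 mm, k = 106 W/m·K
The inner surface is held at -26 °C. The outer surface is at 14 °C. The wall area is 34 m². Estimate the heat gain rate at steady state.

Q ≈ 508 W

Model the wall as resistances in series:
R_carbon steel = L/(kA) = 0.0013/(43.9×34) = 8.71×10^-7 K/W
R_cellular glass = L/(kA) = 0.12/(0.0448×34) = 0.07878 K/W
R_brass = L/(kA) = 0.001/(106×34) = 2.775×10^-7 K/W
R_total = 0.07878 K/W
Q = ΔT / R_total = 40 / 0.07878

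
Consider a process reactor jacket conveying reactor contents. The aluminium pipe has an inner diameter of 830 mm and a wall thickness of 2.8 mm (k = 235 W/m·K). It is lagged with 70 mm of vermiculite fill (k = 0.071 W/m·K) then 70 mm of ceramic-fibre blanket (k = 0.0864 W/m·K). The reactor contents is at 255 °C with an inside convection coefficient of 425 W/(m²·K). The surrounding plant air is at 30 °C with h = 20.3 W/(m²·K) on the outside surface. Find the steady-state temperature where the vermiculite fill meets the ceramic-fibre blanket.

T ≈ 126 °C

Per-layer cylindrical resistances, series-summed:
R_inner film = 1/(h_i·2πr₁L) = 1/(425×2π×0.415×1) = 9.024×10^-4 K/W
R_aluminium pipe wall = ln(417.8/415)/(2π×235×1) = 4.554×10^-6 K/W
R_vermiculite fill = ln(487.8/417.8)/(2π×0.071×1) = 0.3472 K/W
R_ceramic-fibre blanket = ln(557.8/487.8)/(2π×0.0864×1) = 0.247 K/W
R_outer film = 1/(h_o·2πr_oL) = 1/(20.3×2π×0.5578×1) = 0.01406 K/W
R_total = 0.6092 K/W
Q = ΔT/R_total = 225/0.6092
Q = 369 W/m
T_interface = T_inner − Q·ΣR(inner→interface) = 255 − 369×0.3481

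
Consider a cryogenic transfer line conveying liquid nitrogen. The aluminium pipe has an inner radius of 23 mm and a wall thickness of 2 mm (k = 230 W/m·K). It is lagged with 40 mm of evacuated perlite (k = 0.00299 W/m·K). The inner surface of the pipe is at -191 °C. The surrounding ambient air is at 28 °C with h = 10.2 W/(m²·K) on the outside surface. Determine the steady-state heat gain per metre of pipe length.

For a radial system each layer contributes R = ln(r_out/r_in)/(2πkL); films add R = 1/(hA).
R_aluminium pipe wall = ln(25/23)/(2π×230×1) = 5.77×10^-5 K/W
R_evacuated perlite = ln(65/25)/(2π×0.00299×1) = 50.86 K/W
R_outer film = 1/(h_o·2πr_oL) = 1/(10.2×2π×0.065×1) = 0.2401 K/W
R_total = 51.1 K/W
Q = ΔT/R_total = 219/51.1

q′ ≈ 4.29 W/m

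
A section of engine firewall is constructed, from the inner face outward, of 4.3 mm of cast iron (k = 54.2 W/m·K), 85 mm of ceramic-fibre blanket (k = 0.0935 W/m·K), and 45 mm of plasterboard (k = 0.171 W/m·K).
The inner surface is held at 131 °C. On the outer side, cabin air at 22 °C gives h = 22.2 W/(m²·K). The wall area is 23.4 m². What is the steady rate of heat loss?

Q ≈ 2100 W

Thermal resistances in series:
R_cast iron = L/(kA) = 0.0043/(54.2×23.4) = 3.39×10^-6 K/W
R_ceramic-fibre blanket = L/(kA) = 0.085/(0.0935×23.4) = 0.03885 K/W
R_plasterboard = L/(kA) = 0.045/(0.171×23.4) = 0.01125 K/W
R_outer film = 1/(h_o·A) = 1/(22.2×23.4) = 0.001925 K/W
R_total = 0.05202 K/W
Q = ΔT / R_total = 109 / 0.05202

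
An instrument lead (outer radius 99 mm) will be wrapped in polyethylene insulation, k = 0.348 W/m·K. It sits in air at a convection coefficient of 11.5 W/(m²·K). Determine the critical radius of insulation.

For a cylinder r_cr = k/h = 0.348/11.5
r_cr = 30.3 mm; since the bare radius (99 mm) is above r_cr, any added insulation will reduce heat loss.

r_cr ≈ 30.3 mm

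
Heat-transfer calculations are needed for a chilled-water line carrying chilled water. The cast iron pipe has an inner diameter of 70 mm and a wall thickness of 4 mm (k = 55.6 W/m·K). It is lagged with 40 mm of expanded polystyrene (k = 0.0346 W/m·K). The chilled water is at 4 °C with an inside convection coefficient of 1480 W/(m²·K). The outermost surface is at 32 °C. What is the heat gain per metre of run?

Per-layer cylindrical resistances, series-summed:
R_inner film = 1/(h_i·2πr₁L) = 1/(1480×2π×0.035×1) = 0.003072 K/W
R_cast iron pipe wall = ln(39/35)/(2π×55.6×1) = 3.098×10^-4 K/W
R_expanded polystyrene = ln(79/39)/(2π×0.0346×1) = 3.247 K/W
R_total = 3.25 K/W
Q = ΔT/R_total = 28/3.25

q′ ≈ 8.61 W/m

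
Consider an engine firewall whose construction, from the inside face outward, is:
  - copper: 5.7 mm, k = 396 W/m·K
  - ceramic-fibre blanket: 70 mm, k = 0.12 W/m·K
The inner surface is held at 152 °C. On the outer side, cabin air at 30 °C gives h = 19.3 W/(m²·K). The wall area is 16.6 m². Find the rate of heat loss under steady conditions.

Series thermal resistances:
R_copper = L/(kA) = 0.0057/(396×16.6) = 8.671×10^-7 K/W
R_ceramic-fibre blanket = L/(kA) = 0.07/(0.12×16.6) = 0.03514 K/W
R_outer film = 1/(h_o·A) = 1/(19.3×16.6) = 0.003121 K/W
R_total = 0.03826 K/W
Q = ΔT / R_total = 122 / 0.03826

Q ≈ 3190 W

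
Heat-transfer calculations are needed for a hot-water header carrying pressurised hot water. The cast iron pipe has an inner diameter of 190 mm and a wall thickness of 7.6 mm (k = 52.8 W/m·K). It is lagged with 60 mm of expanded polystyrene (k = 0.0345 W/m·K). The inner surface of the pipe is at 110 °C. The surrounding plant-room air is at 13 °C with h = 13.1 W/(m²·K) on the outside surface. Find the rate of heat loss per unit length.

For a radial system each layer contributes R = ln(r_out/r_in)/(2πkL); films add R = 1/(hA).
R_cast iron pipe wall = ln(102.6/95)/(2π×52.8×1) = 2.32×10^-4 K/W
R_expanded polystyrene = ln(162.6/102.6)/(2π×0.0345×1) = 2.124 K/W
R_outer film = 1/(h_o·2πr_oL) = 1/(13.1×2π×0.1626×1) = 0.07472 K/W
R_total = 2.199 K/W
Q = ΔT/R_total = 97/2.199

q′ ≈ 44.1 W/m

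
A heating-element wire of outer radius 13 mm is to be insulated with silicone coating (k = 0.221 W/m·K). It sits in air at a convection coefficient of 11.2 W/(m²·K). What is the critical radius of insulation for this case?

r_cr ≈ 19.7 mm

For a cylinder r_cr = k/h = 0.221/11.2
r_cr = 19.7 mm; since the bare radius (13 mm) is below r_cr, adding a thin layer of insulation will *increase* heat loss.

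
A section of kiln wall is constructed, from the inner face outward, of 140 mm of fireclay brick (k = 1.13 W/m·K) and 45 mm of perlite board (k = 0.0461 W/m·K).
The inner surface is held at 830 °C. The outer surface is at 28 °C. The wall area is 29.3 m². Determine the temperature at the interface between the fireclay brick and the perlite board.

T ≈ 740 °C

Series thermal resistances:
R_fireclay brick = L/(kA) = 0.14/(1.13×29.3) = 0.004228 K/W
R_perlite board = L/(kA) = 0.045/(0.0461×29.3) = 0.03332 K/W
R_total = 0.03754 K/W;  Q = ΔT/R_total = 802/0.03754 = 21360 W
T_interface = T_inner − Q·ΣR(inner→interface) = 830 − 21400×0.004228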